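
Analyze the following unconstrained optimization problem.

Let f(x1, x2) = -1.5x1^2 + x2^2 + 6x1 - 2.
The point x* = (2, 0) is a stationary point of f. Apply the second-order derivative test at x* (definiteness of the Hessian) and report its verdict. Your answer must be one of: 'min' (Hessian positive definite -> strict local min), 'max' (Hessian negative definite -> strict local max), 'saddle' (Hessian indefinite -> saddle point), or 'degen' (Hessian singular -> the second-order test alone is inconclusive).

Compute the Hessian H = grad^2 f:
  H = [[-3, 0], [0, 2]]
Verify stationarity: grad f(x*) = H x* + g = (0, 0).
Eigenvalues of H: -3, 2.
Eigenvalues have mixed signs, so H is indefinite -> x* is a saddle point.

saddle


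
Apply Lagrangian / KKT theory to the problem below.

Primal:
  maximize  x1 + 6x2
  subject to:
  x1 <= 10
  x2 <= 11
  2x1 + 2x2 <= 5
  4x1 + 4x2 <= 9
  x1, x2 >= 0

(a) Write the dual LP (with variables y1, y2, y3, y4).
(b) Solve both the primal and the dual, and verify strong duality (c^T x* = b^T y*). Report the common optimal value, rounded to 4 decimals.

The standard primal-dual pair for 'max c^T x s.t. A x <= b, x >= 0' is:
  Dual:  min b^T y  s.t.  A^T y >= c,  y >= 0.

So the dual LP is:
  minimize  10y1 + 11y2 + 5y3 + 9y4
  subject to:
    y1 + 2y3 + 4y4 >= 1
    y2 + 2y3 + 4y4 >= 6
    y1, y2, y3, y4 >= 0

Solving the primal: x* = (0, 2.25).
  primal value c^T x* = 13.5.
Solving the dual: y* = (0, 0, 0, 1.5).
  dual value b^T y* = 13.5.
Strong duality: c^T x* = b^T y*. Confirmed.

13.5


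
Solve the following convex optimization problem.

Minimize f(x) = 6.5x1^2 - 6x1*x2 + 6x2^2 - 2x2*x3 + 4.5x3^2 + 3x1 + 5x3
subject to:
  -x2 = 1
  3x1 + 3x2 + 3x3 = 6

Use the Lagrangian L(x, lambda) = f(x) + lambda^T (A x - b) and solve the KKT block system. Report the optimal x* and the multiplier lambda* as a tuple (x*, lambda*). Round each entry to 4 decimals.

Form the Lagrangian:
  L(x, lambda) = (1/2) x^T Q x + c^T x + lambda^T (A x - b)
Stationarity (grad_x L = 0): Q x + c + A^T lambda = 0.
Primal feasibility: A x = b.

This gives the KKT block system:
  [ Q   A^T ] [ x     ]   [-c ]
  [ A    0  ] [ lambda ] = [ b ]

Solving the linear system:
  x*      = (1.1364, -1, 1.8636)
  lambda* = (-46.3182, -7.9242)
  f(x*)   = 53.2955

x* = (1.1364, -1, 1.8636), lambda* = (-46.3182, -7.9242)


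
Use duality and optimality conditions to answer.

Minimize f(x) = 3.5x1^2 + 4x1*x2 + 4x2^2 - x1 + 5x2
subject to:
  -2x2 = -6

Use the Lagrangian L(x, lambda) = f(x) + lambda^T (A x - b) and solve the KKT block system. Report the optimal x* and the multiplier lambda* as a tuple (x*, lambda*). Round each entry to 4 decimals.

Form the Lagrangian:
  L(x, lambda) = (1/2) x^T Q x + c^T x + lambda^T (A x - b)
Stationarity (grad_x L = 0): Q x + c + A^T lambda = 0.
Primal feasibility: A x = b.

This gives the KKT block system:
  [ Q   A^T ] [ x     ]   [-c ]
  [ A    0  ] [ lambda ] = [ b ]

Solving the linear system:
  x*      = (-1.5714, 3)
  lambda* = (11.3571)
  f(x*)   = 42.3571

x* = (-1.5714, 3), lambda* = (11.3571)


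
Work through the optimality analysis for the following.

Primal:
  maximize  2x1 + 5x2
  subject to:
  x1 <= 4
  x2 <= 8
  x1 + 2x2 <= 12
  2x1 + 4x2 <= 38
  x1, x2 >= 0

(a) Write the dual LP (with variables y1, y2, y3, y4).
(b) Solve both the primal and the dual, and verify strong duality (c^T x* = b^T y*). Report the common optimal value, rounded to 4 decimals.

The standard primal-dual pair for 'max c^T x s.t. A x <= b, x >= 0' is:
  Dual:  min b^T y  s.t.  A^T y >= c,  y >= 0.

So the dual LP is:
  minimize  4y1 + 8y2 + 12y3 + 38y4
  subject to:
    y1 + y3 + 2y4 >= 2
    y2 + 2y3 + 4y4 >= 5
    y1, y2, y3, y4 >= 0

Solving the primal: x* = (0, 6).
  primal value c^T x* = 30.
Solving the dual: y* = (0, 0, 2.5, 0).
  dual value b^T y* = 30.
Strong duality: c^T x* = b^T y*. Confirmed.

30


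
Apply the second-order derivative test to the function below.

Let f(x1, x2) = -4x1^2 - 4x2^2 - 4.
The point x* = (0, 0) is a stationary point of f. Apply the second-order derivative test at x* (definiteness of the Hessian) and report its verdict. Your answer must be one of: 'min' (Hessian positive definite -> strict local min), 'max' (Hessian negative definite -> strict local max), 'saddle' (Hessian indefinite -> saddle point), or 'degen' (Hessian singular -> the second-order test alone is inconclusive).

Compute the Hessian H = grad^2 f:
  H = [[-8, 0], [0, -8]]
Verify stationarity: grad f(x*) = H x* + g = (0, 0).
Eigenvalues of H: -8, -8.
Both eigenvalues < 0, so H is negative definite -> x* is a strict local max.

max


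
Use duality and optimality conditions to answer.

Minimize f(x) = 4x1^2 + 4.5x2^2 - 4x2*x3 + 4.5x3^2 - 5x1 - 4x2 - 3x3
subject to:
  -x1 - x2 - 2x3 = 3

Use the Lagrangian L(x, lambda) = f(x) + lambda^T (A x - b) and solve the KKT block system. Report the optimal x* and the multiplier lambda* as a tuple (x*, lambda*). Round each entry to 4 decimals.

Form the Lagrangian:
  L(x, lambda) = (1/2) x^T Q x + c^T x + lambda^T (A x - b)
Stationarity (grad_x L = 0): Q x + c + A^T lambda = 0.
Primal feasibility: A x = b.

This gives the KKT block system:
  [ Q   A^T ] [ x     ]   [-c ]
  [ A    0  ] [ lambda ] = [ b ]

Solving the linear system:
  x*      = (-0.0434, -0.66, -1.1483)
  lambda* = (-5.3472)
  f(x*)   = 11.1718

x* = (-0.0434, -0.66, -1.1483), lambda* = (-5.3472)


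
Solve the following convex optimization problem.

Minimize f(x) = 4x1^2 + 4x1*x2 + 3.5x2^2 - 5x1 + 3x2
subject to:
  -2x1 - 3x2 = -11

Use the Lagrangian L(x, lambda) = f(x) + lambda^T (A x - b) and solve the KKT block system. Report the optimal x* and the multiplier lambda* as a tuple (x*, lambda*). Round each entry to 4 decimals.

Form the Lagrangian:
  L(x, lambda) = (1/2) x^T Q x + c^T x + lambda^T (A x - b)
Stationarity (grad_x L = 0): Q x + c + A^T lambda = 0.
Primal feasibility: A x = b.

This gives the KKT block system:
  [ Q   A^T ] [ x     ]   [-c ]
  [ A    0  ] [ lambda ] = [ b ]

Solving the linear system:
  x*      = (1.6346, 2.5769)
  lambda* = (9.1923)
  f(x*)   = 50.3365

x* = (1.6346, 2.5769), lambda* = (9.1923)


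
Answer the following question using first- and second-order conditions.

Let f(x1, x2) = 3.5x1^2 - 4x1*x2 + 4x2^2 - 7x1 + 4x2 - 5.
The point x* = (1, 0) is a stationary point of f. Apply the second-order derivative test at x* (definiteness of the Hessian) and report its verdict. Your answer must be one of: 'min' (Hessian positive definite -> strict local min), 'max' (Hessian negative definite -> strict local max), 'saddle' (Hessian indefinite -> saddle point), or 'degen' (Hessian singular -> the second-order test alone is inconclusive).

Compute the Hessian H = grad^2 f:
  H = [[7, -4], [-4, 8]]
Verify stationarity: grad f(x*) = H x* + g = (0, 0).
Eigenvalues of H: 3.4689, 11.5311.
Both eigenvalues > 0, so H is positive definite -> x* is a strict local min.

min


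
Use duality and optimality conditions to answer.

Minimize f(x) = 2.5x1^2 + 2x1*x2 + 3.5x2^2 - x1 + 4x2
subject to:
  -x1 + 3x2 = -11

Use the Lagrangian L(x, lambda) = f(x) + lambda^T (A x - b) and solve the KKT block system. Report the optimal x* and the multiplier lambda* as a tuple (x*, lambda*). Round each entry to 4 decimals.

Form the Lagrangian:
  L(x, lambda) = (1/2) x^T Q x + c^T x + lambda^T (A x - b)
Stationarity (grad_x L = 0): Q x + c + A^T lambda = 0.
Primal feasibility: A x = b.

This gives the KKT block system:
  [ Q   A^T ] [ x     ]   [-c ]
  [ A    0  ] [ lambda ] = [ b ]

Solving the linear system:
  x*      = (2.1875, -2.9375)
  lambda* = (4.0625)
  f(x*)   = 15.375

x* = (2.1875, -2.9375), lambda* = (4.0625)


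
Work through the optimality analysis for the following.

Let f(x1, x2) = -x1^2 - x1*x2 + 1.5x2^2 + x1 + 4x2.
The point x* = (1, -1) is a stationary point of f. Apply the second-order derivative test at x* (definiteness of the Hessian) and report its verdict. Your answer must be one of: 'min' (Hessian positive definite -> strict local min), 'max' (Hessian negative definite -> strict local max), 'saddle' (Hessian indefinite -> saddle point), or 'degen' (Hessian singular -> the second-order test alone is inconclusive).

Compute the Hessian H = grad^2 f:
  H = [[-2, -1], [-1, 3]]
Verify stationarity: grad f(x*) = H x* + g = (0, 0).
Eigenvalues of H: -2.1926, 3.1926.
Eigenvalues have mixed signs, so H is indefinite -> x* is a saddle point.

saddle


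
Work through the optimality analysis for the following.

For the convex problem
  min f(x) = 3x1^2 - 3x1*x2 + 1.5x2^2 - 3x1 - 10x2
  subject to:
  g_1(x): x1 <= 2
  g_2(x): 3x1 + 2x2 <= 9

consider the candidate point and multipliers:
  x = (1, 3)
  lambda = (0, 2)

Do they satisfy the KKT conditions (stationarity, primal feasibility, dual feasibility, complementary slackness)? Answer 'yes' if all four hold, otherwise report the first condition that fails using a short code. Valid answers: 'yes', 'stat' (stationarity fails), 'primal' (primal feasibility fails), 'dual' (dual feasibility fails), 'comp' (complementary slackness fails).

Gradient of f: grad f(x) = Q x + c = (-6, -4)
Constraint values g_i(x) = a_i^T x - b_i:
  g_1((1, 3)) = -1
  g_2((1, 3)) = 0
Stationarity residual: grad f(x) + sum_i lambda_i a_i = (0, 0)
  -> stationarity OK
Primal feasibility (all g_i <= 0): OK
Dual feasibility (all lambda_i >= 0): OK
Complementary slackness (lambda_i * g_i(x) = 0 for all i): OK

Verdict: yes, KKT holds.

yes


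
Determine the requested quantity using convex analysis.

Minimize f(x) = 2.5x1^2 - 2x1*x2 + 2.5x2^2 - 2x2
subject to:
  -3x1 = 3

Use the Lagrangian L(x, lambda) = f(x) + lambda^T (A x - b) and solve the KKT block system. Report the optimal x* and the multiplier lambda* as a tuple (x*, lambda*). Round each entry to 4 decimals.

Form the Lagrangian:
  L(x, lambda) = (1/2) x^T Q x + c^T x + lambda^T (A x - b)
Stationarity (grad_x L = 0): Q x + c + A^T lambda = 0.
Primal feasibility: A x = b.

This gives the KKT block system:
  [ Q   A^T ] [ x     ]   [-c ]
  [ A    0  ] [ lambda ] = [ b ]

Solving the linear system:
  x*      = (-1, 0)
  lambda* = (-1.6667)
  f(x*)   = 2.5

x* = (-1, 0), lambda* = (-1.6667)


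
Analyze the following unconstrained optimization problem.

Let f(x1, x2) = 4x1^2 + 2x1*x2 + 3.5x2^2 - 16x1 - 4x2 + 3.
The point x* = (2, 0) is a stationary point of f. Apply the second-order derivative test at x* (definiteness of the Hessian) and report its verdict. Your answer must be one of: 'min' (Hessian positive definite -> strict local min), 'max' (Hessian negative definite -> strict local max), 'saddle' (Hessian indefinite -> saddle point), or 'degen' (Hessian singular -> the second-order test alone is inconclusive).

Compute the Hessian H = grad^2 f:
  H = [[8, 2], [2, 7]]
Verify stationarity: grad f(x*) = H x* + g = (0, 0).
Eigenvalues of H: 5.4384, 9.5616.
Both eigenvalues > 0, so H is positive definite -> x* is a strict local min.

min


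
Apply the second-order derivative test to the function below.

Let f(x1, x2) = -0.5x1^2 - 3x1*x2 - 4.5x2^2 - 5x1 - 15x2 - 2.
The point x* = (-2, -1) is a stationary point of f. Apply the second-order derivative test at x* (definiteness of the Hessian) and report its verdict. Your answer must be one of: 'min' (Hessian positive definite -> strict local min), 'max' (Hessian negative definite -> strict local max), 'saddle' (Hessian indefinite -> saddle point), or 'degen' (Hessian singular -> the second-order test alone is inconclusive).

Compute the Hessian H = grad^2 f:
  H = [[-1, -3], [-3, -9]]
Verify stationarity: grad f(x*) = H x* + g = (0, 0).
Eigenvalues of H: -10, 0.
H has a zero eigenvalue (singular; negative semidefinite but not definite), so H is neither positive definite, negative definite, nor indefinite. The second-order test alone is inconclusive -> degen.
(Indeed, f is constant along the null direction of H through x*, so x* is not a strict local extremum.)

degen


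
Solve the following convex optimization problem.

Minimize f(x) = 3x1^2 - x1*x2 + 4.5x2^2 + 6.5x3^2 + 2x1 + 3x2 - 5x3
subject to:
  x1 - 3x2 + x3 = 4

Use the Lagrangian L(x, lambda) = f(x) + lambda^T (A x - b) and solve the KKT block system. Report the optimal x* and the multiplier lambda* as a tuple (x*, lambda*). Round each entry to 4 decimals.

Form the Lagrangian:
  L(x, lambda) = (1/2) x^T Q x + c^T x + lambda^T (A x - b)
Stationarity (grad_x L = 0): Q x + c + A^T lambda = 0.
Primal feasibility: A x = b.

This gives the KKT block system:
  [ Q   A^T ] [ x     ]   [-c ]
  [ A    0  ] [ lambda ] = [ b ]

Solving the linear system:
  x*      = (-0.1134, -1.1788, 0.5768)
  lambda* = (-2.4987)
  f(x*)   = 1.6738

x* = (-0.1134, -1.1788, 0.5768), lambda* = (-2.4987)


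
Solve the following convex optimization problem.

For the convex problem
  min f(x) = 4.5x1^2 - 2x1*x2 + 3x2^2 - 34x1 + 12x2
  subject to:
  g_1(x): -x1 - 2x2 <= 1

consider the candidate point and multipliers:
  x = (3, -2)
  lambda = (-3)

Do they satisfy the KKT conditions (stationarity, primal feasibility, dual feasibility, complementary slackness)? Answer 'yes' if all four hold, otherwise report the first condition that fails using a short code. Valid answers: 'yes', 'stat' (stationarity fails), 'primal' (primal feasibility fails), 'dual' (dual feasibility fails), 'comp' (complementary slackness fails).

Gradient of f: grad f(x) = Q x + c = (-3, -6)
Constraint values g_i(x) = a_i^T x - b_i:
  g_1((3, -2)) = 0
Stationarity residual: grad f(x) + sum_i lambda_i a_i = (0, 0)
  -> stationarity OK
Primal feasibility (all g_i <= 0): OK
Dual feasibility (all lambda_i >= 0): FAILS
Complementary slackness (lambda_i * g_i(x) = 0 for all i): OK

Verdict: the first failing condition is dual_feasibility -> dual.

dual


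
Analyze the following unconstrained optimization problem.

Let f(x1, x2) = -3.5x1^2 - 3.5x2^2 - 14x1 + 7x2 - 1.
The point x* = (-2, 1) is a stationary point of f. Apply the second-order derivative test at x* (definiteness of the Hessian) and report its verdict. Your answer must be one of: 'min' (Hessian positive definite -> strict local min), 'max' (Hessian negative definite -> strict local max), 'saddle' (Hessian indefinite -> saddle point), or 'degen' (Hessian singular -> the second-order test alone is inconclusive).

Compute the Hessian H = grad^2 f:
  H = [[-7, 0], [0, -7]]
Verify stationarity: grad f(x*) = H x* + g = (0, 0).
Eigenvalues of H: -7, -7.
Both eigenvalues < 0, so H is negative definite -> x* is a strict local max.

max


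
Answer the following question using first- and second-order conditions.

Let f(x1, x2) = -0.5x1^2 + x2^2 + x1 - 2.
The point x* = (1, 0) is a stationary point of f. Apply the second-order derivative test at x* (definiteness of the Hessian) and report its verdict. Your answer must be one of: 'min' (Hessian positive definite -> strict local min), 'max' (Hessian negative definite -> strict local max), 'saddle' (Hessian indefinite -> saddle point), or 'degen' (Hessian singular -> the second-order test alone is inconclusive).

Compute the Hessian H = grad^2 f:
  H = [[-1, 0], [0, 2]]
Verify stationarity: grad f(x*) = H x* + g = (0, 0).
Eigenvalues of H: -1, 2.
Eigenvalues have mixed signs, so H is indefinite -> x* is a saddle point.

saddle


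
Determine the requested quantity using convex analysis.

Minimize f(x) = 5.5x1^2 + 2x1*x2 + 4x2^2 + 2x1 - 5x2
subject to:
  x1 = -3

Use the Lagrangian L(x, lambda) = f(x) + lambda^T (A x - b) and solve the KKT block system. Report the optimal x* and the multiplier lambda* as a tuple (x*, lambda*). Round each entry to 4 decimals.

Form the Lagrangian:
  L(x, lambda) = (1/2) x^T Q x + c^T x + lambda^T (A x - b)
Stationarity (grad_x L = 0): Q x + c + A^T lambda = 0.
Primal feasibility: A x = b.

This gives the KKT block system:
  [ Q   A^T ] [ x     ]   [-c ]
  [ A    0  ] [ lambda ] = [ b ]

Solving the linear system:
  x*      = (-3, 1.375)
  lambda* = (28.25)
  f(x*)   = 35.9375

x* = (-3, 1.375), lambda* = (28.25)


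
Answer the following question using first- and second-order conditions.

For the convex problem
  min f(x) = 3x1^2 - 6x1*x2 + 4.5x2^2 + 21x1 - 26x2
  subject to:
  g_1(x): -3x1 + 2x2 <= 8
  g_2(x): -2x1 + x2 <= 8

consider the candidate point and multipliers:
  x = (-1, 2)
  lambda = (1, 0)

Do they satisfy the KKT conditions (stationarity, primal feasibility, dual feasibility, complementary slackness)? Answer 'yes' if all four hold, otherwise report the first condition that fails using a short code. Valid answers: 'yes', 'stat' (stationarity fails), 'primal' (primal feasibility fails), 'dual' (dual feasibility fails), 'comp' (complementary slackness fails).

Gradient of f: grad f(x) = Q x + c = (3, -2)
Constraint values g_i(x) = a_i^T x - b_i:
  g_1((-1, 2)) = -1
  g_2((-1, 2)) = -4
Stationarity residual: grad f(x) + sum_i lambda_i a_i = (0, 0)
  -> stationarity OK
Primal feasibility (all g_i <= 0): OK
Dual feasibility (all lambda_i >= 0): OK
Complementary slackness (lambda_i * g_i(x) = 0 for all i): FAILS

Verdict: the first failing condition is complementary_slackness -> comp.

comp


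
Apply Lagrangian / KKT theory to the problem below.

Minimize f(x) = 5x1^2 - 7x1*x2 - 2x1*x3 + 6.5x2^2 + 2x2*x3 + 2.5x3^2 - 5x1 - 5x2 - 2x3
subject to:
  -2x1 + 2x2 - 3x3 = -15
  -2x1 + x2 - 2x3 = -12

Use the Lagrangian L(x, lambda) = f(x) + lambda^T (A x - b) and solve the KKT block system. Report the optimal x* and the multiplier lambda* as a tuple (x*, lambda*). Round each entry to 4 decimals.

Form the Lagrangian:
  L(x, lambda) = (1/2) x^T Q x + c^T x + lambda^T (A x - b)
Stationarity (grad_x L = 0): Q x + c + A^T lambda = 0.
Primal feasibility: A x = b.

This gives the KKT block system:
  [ Q   A^T ] [ x     ]   [-c ]
  [ A    0  ] [ lambda ] = [ b ]

Solving the linear system:
  x*      = (2.6642, 0.6716, 3.6716)
  lambda* = (2.7761, 2.0224)
  f(x*)   = 20.944

x* = (2.6642, 0.6716, 3.6716), lambda* = (2.7761, 2.0224)


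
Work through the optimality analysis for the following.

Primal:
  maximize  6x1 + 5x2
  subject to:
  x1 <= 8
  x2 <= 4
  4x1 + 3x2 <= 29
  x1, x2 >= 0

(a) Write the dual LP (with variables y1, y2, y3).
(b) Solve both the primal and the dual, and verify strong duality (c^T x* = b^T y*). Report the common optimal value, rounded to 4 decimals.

The standard primal-dual pair for 'max c^T x s.t. A x <= b, x >= 0' is:
  Dual:  min b^T y  s.t.  A^T y >= c,  y >= 0.

So the dual LP is:
  minimize  8y1 + 4y2 + 29y3
  subject to:
    y1 + 4y3 >= 6
    y2 + 3y3 >= 5
    y1, y2, y3 >= 0

Solving the primal: x* = (4.25, 4).
  primal value c^T x* = 45.5.
Solving the dual: y* = (0, 0.5, 1.5).
  dual value b^T y* = 45.5.
Strong duality: c^T x* = b^T y*. Confirmed.

45.5


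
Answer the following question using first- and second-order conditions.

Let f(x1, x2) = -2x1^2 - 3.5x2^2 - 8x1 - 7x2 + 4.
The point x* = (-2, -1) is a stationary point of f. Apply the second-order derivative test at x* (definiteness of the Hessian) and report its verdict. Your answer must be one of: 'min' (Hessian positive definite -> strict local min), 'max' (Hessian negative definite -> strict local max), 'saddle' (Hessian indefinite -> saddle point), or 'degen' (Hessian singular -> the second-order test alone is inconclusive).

Compute the Hessian H = grad^2 f:
  H = [[-4, 0], [0, -7]]
Verify stationarity: grad f(x*) = H x* + g = (0, 0).
Eigenvalues of H: -7, -4.
Both eigenvalues < 0, so H is negative definite -> x* is a strict local max.

max


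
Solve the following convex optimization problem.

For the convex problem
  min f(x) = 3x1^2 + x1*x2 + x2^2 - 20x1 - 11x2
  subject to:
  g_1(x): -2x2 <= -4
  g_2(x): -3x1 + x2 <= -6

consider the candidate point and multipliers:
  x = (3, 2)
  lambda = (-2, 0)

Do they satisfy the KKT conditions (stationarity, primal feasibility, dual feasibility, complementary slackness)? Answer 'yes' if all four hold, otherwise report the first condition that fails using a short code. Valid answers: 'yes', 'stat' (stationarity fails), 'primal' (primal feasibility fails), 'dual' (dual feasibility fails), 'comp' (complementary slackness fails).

Gradient of f: grad f(x) = Q x + c = (0, -4)
Constraint values g_i(x) = a_i^T x - b_i:
  g_1((3, 2)) = 0
  g_2((3, 2)) = -1
Stationarity residual: grad f(x) + sum_i lambda_i a_i = (0, 0)
  -> stationarity OK
Primal feasibility (all g_i <= 0): OK
Dual feasibility (all lambda_i >= 0): FAILS
Complementary slackness (lambda_i * g_i(x) = 0 for all i): OK

Verdict: the first failing condition is dual_feasibility -> dual.

dual


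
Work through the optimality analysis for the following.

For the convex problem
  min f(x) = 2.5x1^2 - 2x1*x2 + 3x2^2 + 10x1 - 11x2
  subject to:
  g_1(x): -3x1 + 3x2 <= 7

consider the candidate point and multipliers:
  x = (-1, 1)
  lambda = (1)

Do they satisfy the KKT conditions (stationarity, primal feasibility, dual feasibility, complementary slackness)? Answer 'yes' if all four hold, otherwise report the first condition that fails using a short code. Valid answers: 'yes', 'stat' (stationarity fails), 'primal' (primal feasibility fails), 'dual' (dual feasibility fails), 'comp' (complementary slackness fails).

Gradient of f: grad f(x) = Q x + c = (3, -3)
Constraint values g_i(x) = a_i^T x - b_i:
  g_1((-1, 1)) = -1
Stationarity residual: grad f(x) + sum_i lambda_i a_i = (0, 0)
  -> stationarity OK
Primal feasibility (all g_i <= 0): OK
Dual feasibility (all lambda_i >= 0): OK
Complementary slackness (lambda_i * g_i(x) = 0 for all i): FAILS

Verdict: the first failing condition is complementary_slackness -> comp.

comp


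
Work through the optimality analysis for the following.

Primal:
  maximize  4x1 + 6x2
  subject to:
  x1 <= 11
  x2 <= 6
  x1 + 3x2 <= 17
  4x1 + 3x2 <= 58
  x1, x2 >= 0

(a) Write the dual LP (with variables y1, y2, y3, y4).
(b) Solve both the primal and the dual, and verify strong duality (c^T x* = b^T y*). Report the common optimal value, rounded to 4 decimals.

The standard primal-dual pair for 'max c^T x s.t. A x <= b, x >= 0' is:
  Dual:  min b^T y  s.t.  A^T y >= c,  y >= 0.

So the dual LP is:
  minimize  11y1 + 6y2 + 17y3 + 58y4
  subject to:
    y1 + y3 + 4y4 >= 4
    y2 + 3y3 + 3y4 >= 6
    y1, y2, y3, y4 >= 0

Solving the primal: x* = (11, 2).
  primal value c^T x* = 56.
Solving the dual: y* = (2, 0, 2, 0).
  dual value b^T y* = 56.
Strong duality: c^T x* = b^T y*. Confirmed.

56


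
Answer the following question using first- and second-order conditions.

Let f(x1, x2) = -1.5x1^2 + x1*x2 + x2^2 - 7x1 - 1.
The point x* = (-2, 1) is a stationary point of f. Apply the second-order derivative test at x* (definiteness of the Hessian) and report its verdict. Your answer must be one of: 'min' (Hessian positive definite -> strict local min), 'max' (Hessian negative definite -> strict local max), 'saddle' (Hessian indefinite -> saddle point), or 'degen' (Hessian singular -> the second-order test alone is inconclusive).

Compute the Hessian H = grad^2 f:
  H = [[-3, 1], [1, 2]]
Verify stationarity: grad f(x*) = H x* + g = (0, 0).
Eigenvalues of H: -3.1926, 2.1926.
Eigenvalues have mixed signs, so H is indefinite -> x* is a saddle point.

saddle


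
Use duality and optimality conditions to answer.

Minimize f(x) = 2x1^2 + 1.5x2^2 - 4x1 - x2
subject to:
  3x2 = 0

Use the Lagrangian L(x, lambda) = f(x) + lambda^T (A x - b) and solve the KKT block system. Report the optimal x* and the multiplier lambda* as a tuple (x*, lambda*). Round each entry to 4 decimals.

Form the Lagrangian:
  L(x, lambda) = (1/2) x^T Q x + c^T x + lambda^T (A x - b)
Stationarity (grad_x L = 0): Q x + c + A^T lambda = 0.
Primal feasibility: A x = b.

This gives the KKT block system:
  [ Q   A^T ] [ x     ]   [-c ]
  [ A    0  ] [ lambda ] = [ b ]

Solving the linear system:
  x*      = (1, 0)
  lambda* = (0.3333)
  f(x*)   = -2

x* = (1, 0), lambda* = (0.3333)


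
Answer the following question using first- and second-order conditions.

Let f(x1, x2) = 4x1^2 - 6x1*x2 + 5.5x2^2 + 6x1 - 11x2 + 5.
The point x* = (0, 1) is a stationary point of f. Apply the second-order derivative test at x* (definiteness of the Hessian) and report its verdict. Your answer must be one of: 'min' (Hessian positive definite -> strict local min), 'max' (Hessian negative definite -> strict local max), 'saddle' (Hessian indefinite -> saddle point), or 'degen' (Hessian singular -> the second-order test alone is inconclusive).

Compute the Hessian H = grad^2 f:
  H = [[8, -6], [-6, 11]]
Verify stationarity: grad f(x*) = H x* + g = (0, 0).
Eigenvalues of H: 3.3153, 15.6847.
Both eigenvalues > 0, so H is positive definite -> x* is a strict local min.

min


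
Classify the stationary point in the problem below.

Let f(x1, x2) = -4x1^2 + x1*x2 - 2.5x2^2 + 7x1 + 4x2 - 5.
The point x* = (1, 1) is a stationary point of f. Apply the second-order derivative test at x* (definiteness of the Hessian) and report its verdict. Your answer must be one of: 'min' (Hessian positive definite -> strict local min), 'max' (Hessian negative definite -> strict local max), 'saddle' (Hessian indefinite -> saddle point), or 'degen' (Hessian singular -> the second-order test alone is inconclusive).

Compute the Hessian H = grad^2 f:
  H = [[-8, 1], [1, -5]]
Verify stationarity: grad f(x*) = H x* + g = (0, 0).
Eigenvalues of H: -8.3028, -4.6972.
Both eigenvalues < 0, so H is negative definite -> x* is a strict local max.

max


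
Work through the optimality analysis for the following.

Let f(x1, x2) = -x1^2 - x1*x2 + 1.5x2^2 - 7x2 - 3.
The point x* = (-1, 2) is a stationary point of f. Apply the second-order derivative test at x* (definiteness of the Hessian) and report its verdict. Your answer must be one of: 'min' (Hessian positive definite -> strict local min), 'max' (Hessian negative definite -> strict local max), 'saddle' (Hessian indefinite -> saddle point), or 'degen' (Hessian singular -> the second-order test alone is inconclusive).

Compute the Hessian H = grad^2 f:
  H = [[-2, -1], [-1, 3]]
Verify stationarity: grad f(x*) = H x* + g = (0, 0).
Eigenvalues of H: -2.1926, 3.1926.
Eigenvalues have mixed signs, so H is indefinite -> x* is a saddle point.

saddle


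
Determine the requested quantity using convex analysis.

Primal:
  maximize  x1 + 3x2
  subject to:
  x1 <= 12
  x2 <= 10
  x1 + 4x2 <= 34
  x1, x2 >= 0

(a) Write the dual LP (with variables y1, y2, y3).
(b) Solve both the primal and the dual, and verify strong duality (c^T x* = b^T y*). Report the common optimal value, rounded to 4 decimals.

The standard primal-dual pair for 'max c^T x s.t. A x <= b, x >= 0' is:
  Dual:  min b^T y  s.t.  A^T y >= c,  y >= 0.

So the dual LP is:
  minimize  12y1 + 10y2 + 34y3
  subject to:
    y1 + y3 >= 1
    y2 + 4y3 >= 3
    y1, y2, y3 >= 0

Solving the primal: x* = (12, 5.5).
  primal value c^T x* = 28.5.
Solving the dual: y* = (0.25, 0, 0.75).
  dual value b^T y* = 28.5.
Strong duality: c^T x* = b^T y*. Confirmed.

28.5


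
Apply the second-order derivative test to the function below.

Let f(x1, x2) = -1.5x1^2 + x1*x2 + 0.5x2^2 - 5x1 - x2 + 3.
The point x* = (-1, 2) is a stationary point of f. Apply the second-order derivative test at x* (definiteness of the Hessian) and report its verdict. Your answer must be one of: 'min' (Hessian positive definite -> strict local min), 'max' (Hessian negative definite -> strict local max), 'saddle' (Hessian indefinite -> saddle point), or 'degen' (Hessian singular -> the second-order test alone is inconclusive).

Compute the Hessian H = grad^2 f:
  H = [[-3, 1], [1, 1]]
Verify stationarity: grad f(x*) = H x* + g = (0, 0).
Eigenvalues of H: -3.2361, 1.2361.
Eigenvalues have mixed signs, so H is indefinite -> x* is a saddle point.

saddle


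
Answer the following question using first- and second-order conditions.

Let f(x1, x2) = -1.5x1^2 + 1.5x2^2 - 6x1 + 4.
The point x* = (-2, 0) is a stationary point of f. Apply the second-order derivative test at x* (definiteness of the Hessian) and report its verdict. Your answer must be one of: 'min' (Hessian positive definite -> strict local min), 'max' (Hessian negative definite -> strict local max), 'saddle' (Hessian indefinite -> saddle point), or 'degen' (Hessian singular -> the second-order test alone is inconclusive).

Compute the Hessian H = grad^2 f:
  H = [[-3, 0], [0, 3]]
Verify stationarity: grad f(x*) = H x* + g = (0, 0).
Eigenvalues of H: -3, 3.
Eigenvalues have mixed signs, so H is indefinite -> x* is a saddle point.

saddle


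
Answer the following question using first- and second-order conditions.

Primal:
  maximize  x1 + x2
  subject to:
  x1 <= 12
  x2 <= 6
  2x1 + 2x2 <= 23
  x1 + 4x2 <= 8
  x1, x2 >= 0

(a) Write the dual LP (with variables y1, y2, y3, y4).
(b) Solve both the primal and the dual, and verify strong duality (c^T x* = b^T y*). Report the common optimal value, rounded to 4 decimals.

The standard primal-dual pair for 'max c^T x s.t. A x <= b, x >= 0' is:
  Dual:  min b^T y  s.t.  A^T y >= c,  y >= 0.

So the dual LP is:
  minimize  12y1 + 6y2 + 23y3 + 8y4
  subject to:
    y1 + 2y3 + y4 >= 1
    y2 + 2y3 + 4y4 >= 1
    y1, y2, y3, y4 >= 0

Solving the primal: x* = (8, 0).
  primal value c^T x* = 8.
Solving the dual: y* = (0, 0, 0, 1).
  dual value b^T y* = 8.
Strong duality: c^T x* = b^T y*. Confirmed.

8


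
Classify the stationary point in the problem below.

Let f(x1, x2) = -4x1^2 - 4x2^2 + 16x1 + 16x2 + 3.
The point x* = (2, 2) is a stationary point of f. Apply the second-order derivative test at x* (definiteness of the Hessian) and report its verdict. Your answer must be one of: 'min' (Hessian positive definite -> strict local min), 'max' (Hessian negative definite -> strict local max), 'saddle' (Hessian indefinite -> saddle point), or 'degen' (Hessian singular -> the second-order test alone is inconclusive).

Compute the Hessian H = grad^2 f:
  H = [[-8, 0], [0, -8]]
Verify stationarity: grad f(x*) = H x* + g = (0, 0).
Eigenvalues of H: -8, -8.
Both eigenvalues < 0, so H is negative definite -> x* is a strict local max.

max


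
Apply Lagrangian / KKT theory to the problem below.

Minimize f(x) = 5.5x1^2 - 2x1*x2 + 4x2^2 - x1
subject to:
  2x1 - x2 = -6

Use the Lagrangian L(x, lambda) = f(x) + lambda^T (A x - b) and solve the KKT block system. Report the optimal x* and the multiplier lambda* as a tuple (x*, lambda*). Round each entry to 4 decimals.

Form the Lagrangian:
  L(x, lambda) = (1/2) x^T Q x + c^T x + lambda^T (A x - b)
Stationarity (grad_x L = 0): Q x + c + A^T lambda = 0.
Primal feasibility: A x = b.

This gives the KKT block system:
  [ Q   A^T ] [ x     ]   [-c ]
  [ A    0  ] [ lambda ] = [ b ]

Solving the linear system:
  x*      = (-2.3714, 1.2571)
  lambda* = (14.8)
  f(x*)   = 45.5857

x* = (-2.3714, 1.2571), lambda* = (14.8)


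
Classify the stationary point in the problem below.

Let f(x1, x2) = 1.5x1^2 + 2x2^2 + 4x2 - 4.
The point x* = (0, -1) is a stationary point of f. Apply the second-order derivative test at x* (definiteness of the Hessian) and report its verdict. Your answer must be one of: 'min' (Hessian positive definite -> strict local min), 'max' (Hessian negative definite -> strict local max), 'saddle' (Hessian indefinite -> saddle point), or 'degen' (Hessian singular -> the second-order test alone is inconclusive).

Compute the Hessian H = grad^2 f:
  H = [[3, 0], [0, 4]]
Verify stationarity: grad f(x*) = H x* + g = (0, 0).
Eigenvalues of H: 3, 4.
Both eigenvalues > 0, so H is positive definite -> x* is a strict local min.

min


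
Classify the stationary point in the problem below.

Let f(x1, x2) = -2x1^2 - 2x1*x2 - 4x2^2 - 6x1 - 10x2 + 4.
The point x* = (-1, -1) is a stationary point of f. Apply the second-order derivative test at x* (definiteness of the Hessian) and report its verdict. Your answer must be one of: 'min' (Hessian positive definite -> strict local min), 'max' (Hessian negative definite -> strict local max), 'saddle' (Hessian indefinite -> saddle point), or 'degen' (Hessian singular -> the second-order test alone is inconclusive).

Compute the Hessian H = grad^2 f:
  H = [[-4, -2], [-2, -8]]
Verify stationarity: grad f(x*) = H x* + g = (0, 0).
Eigenvalues of H: -8.8284, -3.1716.
Both eigenvalues < 0, so H is negative definite -> x* is a strict local max.

max


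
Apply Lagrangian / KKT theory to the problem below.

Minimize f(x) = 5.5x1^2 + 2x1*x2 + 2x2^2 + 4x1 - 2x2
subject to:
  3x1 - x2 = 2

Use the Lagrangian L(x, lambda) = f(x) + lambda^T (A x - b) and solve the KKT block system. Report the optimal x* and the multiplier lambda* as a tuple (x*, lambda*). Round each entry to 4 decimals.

Form the Lagrangian:
  L(x, lambda) = (1/2) x^T Q x + c^T x + lambda^T (A x - b)
Stationarity (grad_x L = 0): Q x + c + A^T lambda = 0.
Primal feasibility: A x = b.

This gives the KKT block system:
  [ Q   A^T ] [ x     ]   [-c ]
  [ A    0  ] [ lambda ] = [ b ]

Solving the linear system:
  x*      = (0.5085, -0.4746)
  lambda* = (-2.8814)
  f(x*)   = 4.3729

x* = (0.5085, -0.4746), lambda* = (-2.8814)


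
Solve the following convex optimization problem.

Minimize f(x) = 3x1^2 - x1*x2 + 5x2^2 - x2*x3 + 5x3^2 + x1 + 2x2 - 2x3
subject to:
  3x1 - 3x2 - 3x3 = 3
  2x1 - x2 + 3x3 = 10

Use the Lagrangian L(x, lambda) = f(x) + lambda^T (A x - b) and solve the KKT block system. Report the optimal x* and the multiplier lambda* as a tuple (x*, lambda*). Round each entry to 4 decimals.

Form the Lagrangian:
  L(x, lambda) = (1/2) x^T Q x + c^T x + lambda^T (A x - b)
Stationarity (grad_x L = 0): Q x + c + A^T lambda = 0.
Primal feasibility: A x = b.

This gives the KKT block system:
  [ Q   A^T ] [ x     ]   [-c ]
  [ A    0  ] [ lambda ] = [ b ]

Solving the linear system:
  x*      = (2.092, -0.635, 1.727)
  lambda* = (-0.7168, -6.0184)
  f(x*)   = 29.8512

x* = (2.092, -0.635, 1.727), lambda* = (-0.7168, -6.0184)


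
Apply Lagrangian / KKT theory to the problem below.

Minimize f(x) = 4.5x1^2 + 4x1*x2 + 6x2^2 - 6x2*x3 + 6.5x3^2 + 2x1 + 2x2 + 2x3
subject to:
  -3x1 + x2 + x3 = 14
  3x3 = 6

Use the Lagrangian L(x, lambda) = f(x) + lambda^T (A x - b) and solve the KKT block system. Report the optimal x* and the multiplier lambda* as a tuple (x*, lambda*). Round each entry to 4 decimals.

Form the Lagrangian:
  L(x, lambda) = (1/2) x^T Q x + c^T x + lambda^T (A x - b)
Stationarity (grad_x L = 0): Q x + c + A^T lambda = 0.
Primal feasibility: A x = b.

This gives the KKT block system:
  [ Q   A^T ] [ x     ]   [-c ]
  [ A    0  ] [ lambda ] = [ b ]

Solving the linear system:
  x*      = (-3.2057, 2.383, 2)
  lambda* = (-5.773, -2.643)
  f(x*)   = 49.5177

x* = (-3.2057, 2.383, 2), lambda* = (-5.773, -2.643)


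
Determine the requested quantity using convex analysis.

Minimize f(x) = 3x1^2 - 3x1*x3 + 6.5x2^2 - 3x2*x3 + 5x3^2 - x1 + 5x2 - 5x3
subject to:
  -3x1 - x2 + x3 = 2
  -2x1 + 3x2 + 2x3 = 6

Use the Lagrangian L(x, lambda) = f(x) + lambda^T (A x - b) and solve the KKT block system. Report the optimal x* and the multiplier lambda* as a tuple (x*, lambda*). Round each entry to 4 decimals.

Form the Lagrangian:
  L(x, lambda) = (1/2) x^T Q x + c^T x + lambda^T (A x - b)
Stationarity (grad_x L = 0): Q x + c + A^T lambda = 0.
Primal feasibility: A x = b.

This gives the KKT block system:
  [ Q   A^T ] [ x     ]   [-c ]
  [ A    0  ] [ lambda ] = [ b ]

Solving the linear system:
  x*      = (-0.4754, 0.7803, 1.3542)
  lambda* = (-0.1438, -3.7417)
  f(x*)   = 10.1718

x* = (-0.4754, 0.7803, 1.3542), lambda* = (-0.1438, -3.7417)


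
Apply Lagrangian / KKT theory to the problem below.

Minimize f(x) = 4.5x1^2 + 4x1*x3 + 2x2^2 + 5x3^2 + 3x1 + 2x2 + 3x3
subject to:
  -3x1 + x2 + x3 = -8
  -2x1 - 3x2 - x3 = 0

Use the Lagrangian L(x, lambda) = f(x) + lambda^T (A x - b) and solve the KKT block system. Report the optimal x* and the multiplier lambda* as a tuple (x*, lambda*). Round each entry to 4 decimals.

Form the Lagrangian:
  L(x, lambda) = (1/2) x^T Q x + c^T x + lambda^T (A x - b)
Stationarity (grad_x L = 0): Q x + c + A^T lambda = 0.
Primal feasibility: A x = b.

This gives the KKT block system:
  [ Q   A^T ] [ x     ]   [-c ]
  [ A    0  ] [ lambda ] = [ b ]

Solving the linear system:
  x*      = (1.9277, -0.8193, -1.3975)
  lambda* = (4.2576, 0.9934)
  f(x*)   = 17.0062

x* = (1.9277, -0.8193, -1.3975), lambda* = (4.2576, 0.9934)


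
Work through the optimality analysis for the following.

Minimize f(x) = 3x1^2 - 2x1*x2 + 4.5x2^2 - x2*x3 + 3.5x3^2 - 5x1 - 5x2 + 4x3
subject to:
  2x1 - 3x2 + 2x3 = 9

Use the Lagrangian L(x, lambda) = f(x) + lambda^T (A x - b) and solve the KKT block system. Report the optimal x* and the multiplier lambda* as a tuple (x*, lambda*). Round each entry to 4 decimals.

Form the Lagrangian:
  L(x, lambda) = (1/2) x^T Q x + c^T x + lambda^T (A x - b)
Stationarity (grad_x L = 0): Q x + c + A^T lambda = 0.
Primal feasibility: A x = b.

This gives the KKT block system:
  [ Q   A^T ] [ x     ]   [-c ]
  [ A    0  ] [ lambda ] = [ b ]

Solving the linear system:
  x*      = (2.51, -0.6844, 0.9635)
  lambda* = (-5.7143)
  f(x*)   = 23.0772

x* = (2.51, -0.6844, 0.9635), lambda* = (-5.7143)


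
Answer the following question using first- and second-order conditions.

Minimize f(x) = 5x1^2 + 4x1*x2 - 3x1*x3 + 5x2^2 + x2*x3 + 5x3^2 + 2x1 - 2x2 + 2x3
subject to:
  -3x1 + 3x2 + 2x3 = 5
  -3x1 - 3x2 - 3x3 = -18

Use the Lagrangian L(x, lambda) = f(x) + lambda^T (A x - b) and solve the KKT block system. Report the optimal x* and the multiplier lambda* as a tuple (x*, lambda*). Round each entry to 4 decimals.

Form the Lagrangian:
  L(x, lambda) = (1/2) x^T Q x + c^T x + lambda^T (A x - b)
Stationarity (grad_x L = 0): Q x + c + A^T lambda = 0.
Primal feasibility: A x = b.

This gives the KKT block system:
  [ Q   A^T ] [ x     ]   [-c ]
  [ A    0  ] [ lambda ] = [ b ]

Solving the linear system:
  x*      = (1.7453, 1.7264, 2.5283)
  lambda* = (-1, 7.2579)
  f(x*)   = 70.3679

x* = (1.7453, 1.7264, 2.5283), lambda* = (-1, 7.2579)


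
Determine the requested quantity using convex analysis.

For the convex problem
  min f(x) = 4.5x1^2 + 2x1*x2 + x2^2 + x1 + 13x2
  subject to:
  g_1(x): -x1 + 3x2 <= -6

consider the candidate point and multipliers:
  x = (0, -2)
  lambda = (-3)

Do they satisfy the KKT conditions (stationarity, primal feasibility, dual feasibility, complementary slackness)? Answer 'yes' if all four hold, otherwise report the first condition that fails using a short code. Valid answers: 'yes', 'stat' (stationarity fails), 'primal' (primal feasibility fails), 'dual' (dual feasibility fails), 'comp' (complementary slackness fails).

Gradient of f: grad f(x) = Q x + c = (-3, 9)
Constraint values g_i(x) = a_i^T x - b_i:
  g_1((0, -2)) = 0
Stationarity residual: grad f(x) + sum_i lambda_i a_i = (0, 0)
  -> stationarity OK
Primal feasibility (all g_i <= 0): OK
Dual feasibility (all lambda_i >= 0): FAILS
Complementary slackness (lambda_i * g_i(x) = 0 for all i): OK

Verdict: the first failing condition is dual_feasibility -> dual.

dual


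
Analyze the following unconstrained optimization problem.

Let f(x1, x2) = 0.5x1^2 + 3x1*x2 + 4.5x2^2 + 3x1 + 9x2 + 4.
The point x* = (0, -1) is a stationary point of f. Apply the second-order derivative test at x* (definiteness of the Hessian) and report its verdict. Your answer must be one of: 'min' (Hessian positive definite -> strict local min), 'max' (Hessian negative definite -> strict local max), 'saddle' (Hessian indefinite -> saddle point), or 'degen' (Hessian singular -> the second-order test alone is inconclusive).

Compute the Hessian H = grad^2 f:
  H = [[1, 3], [3, 9]]
Verify stationarity: grad f(x*) = H x* + g = (0, 0).
Eigenvalues of H: 0, 10.
H has a zero eigenvalue (singular; positive semidefinite but not definite), so H is neither positive definite, negative definite, nor indefinite. The second-order test alone is inconclusive -> degen.
(Indeed, f is constant along the null direction of H through x*, so x* is not a strict local extremum.)

degen


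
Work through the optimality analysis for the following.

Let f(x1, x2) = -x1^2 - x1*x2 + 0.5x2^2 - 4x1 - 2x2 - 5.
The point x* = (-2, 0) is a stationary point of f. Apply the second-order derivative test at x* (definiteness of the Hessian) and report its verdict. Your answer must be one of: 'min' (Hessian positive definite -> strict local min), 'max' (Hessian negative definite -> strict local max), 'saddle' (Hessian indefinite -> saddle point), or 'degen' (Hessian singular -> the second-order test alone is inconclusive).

Compute the Hessian H = grad^2 f:
  H = [[-2, -1], [-1, 1]]
Verify stationarity: grad f(x*) = H x* + g = (0, 0).
Eigenvalues of H: -2.3028, 1.3028.
Eigenvalues have mixed signs, so H is indefinite -> x* is a saddle point.

saddle
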